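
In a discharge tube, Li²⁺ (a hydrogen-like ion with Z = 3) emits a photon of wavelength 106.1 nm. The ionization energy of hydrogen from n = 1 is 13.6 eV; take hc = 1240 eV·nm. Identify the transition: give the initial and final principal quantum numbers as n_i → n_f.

The photon energy is ΔE = hc/λ = 1240 / 106.1 = 11.69 eV.
With Z = 3, ΔE = 122.4 × (1/n_f² − 1/n_i²), so 1/n_f² − 1/n_i² = 0.09548.
Trying n_f = 3 gives 1/n_i² = 0.01563, i.e. n_i ≈ 8; this pair matches.

n_i = 8, n_f = 3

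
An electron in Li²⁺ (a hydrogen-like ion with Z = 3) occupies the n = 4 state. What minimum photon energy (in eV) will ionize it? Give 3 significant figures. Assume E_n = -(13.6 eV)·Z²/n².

E_n = −13.6 Z²/n² = −122.4/n² eV for Z = 3.
E_4 = −122.4/16 = −7.65 eV, so ionization (to E = 0) requires 7.65 eV.

7.65 eV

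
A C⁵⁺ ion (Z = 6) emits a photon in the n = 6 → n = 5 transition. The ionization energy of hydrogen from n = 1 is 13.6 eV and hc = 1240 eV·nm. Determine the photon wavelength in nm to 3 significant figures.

For Z = 6 the level energies scale as Z², so the effective Rydberg energy is 13.6 × 36 = 489.6 eV.
ΔE = 489.6 × (1/5² − 1/6²) = 489.6 × 0.01222 = 5.984 eV.
λ = hc/ΔE = 1240 / 5.984 = 207 nm.

207 nm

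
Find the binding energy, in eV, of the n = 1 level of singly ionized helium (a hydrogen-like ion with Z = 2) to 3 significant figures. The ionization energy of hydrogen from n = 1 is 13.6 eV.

E_n = −13.6 Z²/n² = −54.40/n² eV for Z = 2.
E_1 = −54.40/1 = −54.4 eV, so ionization (to E = 0) requires 54.4 eV.

54.4 eV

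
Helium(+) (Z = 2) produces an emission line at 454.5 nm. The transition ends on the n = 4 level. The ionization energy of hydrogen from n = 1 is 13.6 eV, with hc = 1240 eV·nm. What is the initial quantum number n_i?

n_i = 9

The photon energy is ΔE = hc/λ = 1240 / 454.5 = 2.728 eV.
With Z = 2, ΔE = 54.40 × (1/n_f² − 1/n_i²), so 1/n_f² − 1/n_i² = 0.05015.
With n_f = 4: 1/n_i² = 1/16 − 0.05015 = 0.01235, so n_i ≈ 9.00.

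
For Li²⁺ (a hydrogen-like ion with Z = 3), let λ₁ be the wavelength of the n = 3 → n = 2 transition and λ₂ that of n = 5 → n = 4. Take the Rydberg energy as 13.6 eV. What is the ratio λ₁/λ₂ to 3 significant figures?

λ ∝ 1/ΔE ∝ 1/(1/n_f² − 1/n_i²), and the Z² and hc factors cancel in the ratio.
λ₁/λ₂ = (1/4² − 1/5²)/(1/2² − 1/3²) = 0.02250/0.1389 = 0.162.

0.162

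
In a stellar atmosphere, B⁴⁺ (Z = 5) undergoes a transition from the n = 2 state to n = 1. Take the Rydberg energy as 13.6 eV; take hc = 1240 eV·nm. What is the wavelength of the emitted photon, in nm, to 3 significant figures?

4.86 nm

For Z = 5 the level energies scale as Z², so the effective Rydberg energy is 13.6 × 25 = 340.0 eV.
ΔE = 340.0 × (1/1² − 1/2²) = 340.0 × 0.7500 = 255.0 eV.
λ = hc/ΔE = 1240 / 255.0 = 4.86 nm.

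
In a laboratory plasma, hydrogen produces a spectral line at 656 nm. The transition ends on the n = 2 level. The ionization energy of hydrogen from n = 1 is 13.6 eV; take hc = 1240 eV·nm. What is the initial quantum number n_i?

The photon energy is ΔE = hc/λ = 1240 / 656 = 1.890 eV.
With Z = 1, ΔE = 13.60 × (1/n_f² − 1/n_i²), so 1/n_f² − 1/n_i² = 0.1390.
With n_f = 2: 1/n_i² = 1/4 − 0.1390 = 0.1110, so n_i ≈ 3.00.

n_i = 3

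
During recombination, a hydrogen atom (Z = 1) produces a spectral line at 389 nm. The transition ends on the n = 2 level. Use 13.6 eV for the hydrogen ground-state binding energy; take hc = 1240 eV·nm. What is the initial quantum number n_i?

The photon energy is ΔE = hc/λ = 1240 / 389 = 3.188 eV.
With Z = 1, ΔE = 13.60 × (1/n_f² − 1/n_i²), so 1/n_f² − 1/n_i² = 0.2344.
With n_f = 2: 1/n_i² = 1/4 − 0.2344 = 0.01561, so n_i ≈ 8.00.

n_i = 8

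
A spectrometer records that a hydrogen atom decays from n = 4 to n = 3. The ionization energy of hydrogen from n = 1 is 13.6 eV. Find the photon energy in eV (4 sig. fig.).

E_4 = −13.60/16 = −0.8500 eV and E_3 = −13.60/9 = −1.511 eV.
The photon energy is |E_4 − E_3| = 0.6611 eV.

0.6611 eV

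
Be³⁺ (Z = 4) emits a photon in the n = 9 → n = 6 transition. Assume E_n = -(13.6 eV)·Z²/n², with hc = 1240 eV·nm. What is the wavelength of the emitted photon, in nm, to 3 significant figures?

369 nm

For Z = 4 the level energies scale as Z², so the effective Rydberg energy is 13.6 × 16 = 217.6 eV.
ΔE = 217.6 × (1/6² − 1/9²) = 217.6 × 0.01543 = 3.358 eV.
λ = hc/ΔE = 1240 / 3.358 = 369 nm.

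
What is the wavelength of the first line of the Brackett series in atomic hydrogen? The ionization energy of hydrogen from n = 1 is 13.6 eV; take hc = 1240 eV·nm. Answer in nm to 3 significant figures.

The Brackett series terminates on n_f = 4; the first line has n_i = 4+1 = 5.
ΔE = 13.60 × (1/4² − 1/5²) = 0.3060 eV.
λ = 1240 / 0.3060 = 4050 nm.

4050 nm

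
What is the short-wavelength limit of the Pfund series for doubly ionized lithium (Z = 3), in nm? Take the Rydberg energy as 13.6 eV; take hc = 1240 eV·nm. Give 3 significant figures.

253 nm

The Pfund series has lower level n_f = 5; the series limit corresponds to n_i → ∞.
ΔE_max = 13.6 × 9 / 5² = 4.896 eV.
λ_min = 1240 / 4.896 = 253 nm.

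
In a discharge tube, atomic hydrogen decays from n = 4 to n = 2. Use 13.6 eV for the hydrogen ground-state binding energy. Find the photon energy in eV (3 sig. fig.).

2.55 eV

E_4 = −13.60/16 = −0.8500 eV and E_2 = −13.60/4 = −3.400 eV.
The photon energy is |E_4 − E_2| = 2.55 eV.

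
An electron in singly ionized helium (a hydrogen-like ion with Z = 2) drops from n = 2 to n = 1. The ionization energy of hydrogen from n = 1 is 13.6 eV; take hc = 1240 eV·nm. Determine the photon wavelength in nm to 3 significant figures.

30.4 nm

For Z = 2 the level energies scale as Z², so the effective Rydberg energy is 13.6 × 4 = 54.40 eV.
ΔE = 54.40 × (1/1² − 1/2²) = 54.40 × 0.7500 = 40.80 eV.
λ = hc/ΔE = 1240 / 40.80 = 30.4 nm.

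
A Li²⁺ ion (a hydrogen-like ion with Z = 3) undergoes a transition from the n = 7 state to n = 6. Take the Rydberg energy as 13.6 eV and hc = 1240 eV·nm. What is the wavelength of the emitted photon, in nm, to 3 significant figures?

For Z = 3 the level energies scale as Z², so the effective Rydberg energy is 13.6 × 9 = 122.4 eV.
ΔE = 122.4 × (1/6² − 1/7²) = 122.4 × 0.007370 = 0.9020 eV.
λ = hc/ΔE = 1240 / 0.9020 = 1370 nm.

1370 nm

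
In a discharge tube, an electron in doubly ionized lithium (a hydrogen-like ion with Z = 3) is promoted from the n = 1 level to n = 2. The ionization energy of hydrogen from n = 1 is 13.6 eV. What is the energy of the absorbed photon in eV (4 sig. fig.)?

The Bohr energies scale as Z², so for Z = 3: E_n = −122.4/n² eV.
E_2 = −122.4/4 = −30.60 eV and E_1 = −122.4/1 = −122.4 eV.
The photon energy is |E_2 − E_1| = 91.80 eV.

91.80 eV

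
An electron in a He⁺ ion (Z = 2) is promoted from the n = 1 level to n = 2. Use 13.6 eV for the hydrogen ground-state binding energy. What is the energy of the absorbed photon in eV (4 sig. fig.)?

The Bohr energies scale as Z², so for Z = 2: E_n = −54.40/n² eV.
E_2 = −54.40/4 = −13.60 eV and E_1 = −54.40/1 = −54.40 eV.
The photon energy is |E_2 − E_1| = 40.80 eV.

40.80 eV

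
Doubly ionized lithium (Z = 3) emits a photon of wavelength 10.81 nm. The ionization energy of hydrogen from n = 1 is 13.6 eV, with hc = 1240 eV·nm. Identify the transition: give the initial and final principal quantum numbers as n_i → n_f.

n_i = 4, n_f = 1

The photon energy is ΔE = hc/λ = 1240 / 10.81 = 114.7 eV.
With Z = 3, ΔE = 122.4 × (1/n_f² − 1/n_i²), so 1/n_f² − 1/n_i² = 0.9372.
Trying n_f = 1 gives 1/n_i² = 0.06284, i.e. n_i ≈ 4; this pair matches.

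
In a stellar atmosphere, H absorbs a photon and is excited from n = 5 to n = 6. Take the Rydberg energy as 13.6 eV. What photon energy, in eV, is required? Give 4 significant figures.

E_6 = −13.60/36 = −0.3778 eV and E_5 = −13.60/25 = −0.5440 eV.
The photon energy is |E_6 − E_5| = 0.1662 eV.

0.1662 eV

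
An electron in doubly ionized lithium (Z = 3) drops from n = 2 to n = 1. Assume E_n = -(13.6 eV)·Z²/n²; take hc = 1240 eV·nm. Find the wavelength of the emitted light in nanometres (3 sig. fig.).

For Z = 3 the level energies scale as Z², so the effective Rydberg energy is 13.6 × 9 = 122.4 eV.
ΔE = 122.4 × (1/1² − 1/2²) = 122.4 × 0.7500 = 91.80 eV.
λ = hc/ΔE = 1240 / 91.80 = 13.5 nm.

13.5 nm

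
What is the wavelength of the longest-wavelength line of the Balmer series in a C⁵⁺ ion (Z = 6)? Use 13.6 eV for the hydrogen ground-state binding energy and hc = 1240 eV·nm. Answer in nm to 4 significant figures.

18.24 nm

The Balmer series terminates on n_f = 2; the first line has n_i = 2+1 = 3.
ΔE = 489.6 × (1/2² − 1/3²) = 68.00 eV.
λ = 1240 / 68.00 = 18.24 nm.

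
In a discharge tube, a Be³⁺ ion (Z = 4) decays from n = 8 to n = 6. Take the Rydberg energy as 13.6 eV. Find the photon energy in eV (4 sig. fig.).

The Bohr energies scale as Z², so for Z = 4: E_n = −217.6/n² eV.
E_8 = −217.6/64 = −3.400 eV and E_6 = −217.6/36 = −6.044 eV.
The photon energy is |E_8 − E_6| = 2.644 eV.

2.644 eV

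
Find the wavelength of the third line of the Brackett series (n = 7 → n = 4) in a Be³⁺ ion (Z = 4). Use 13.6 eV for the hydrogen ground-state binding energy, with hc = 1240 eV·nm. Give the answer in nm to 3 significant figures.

135 nm

The Brackett series terminates on n_f = 4; the third line has n_i = 4+3 = 7.
ΔE = 217.6 × (1/4² − 1/7²) = 9.159 eV.
λ = 1240 / 9.159 = 135 nm.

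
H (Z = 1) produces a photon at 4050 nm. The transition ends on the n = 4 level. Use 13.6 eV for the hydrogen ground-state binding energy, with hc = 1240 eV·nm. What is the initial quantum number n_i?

n_i = 5

The photon energy is ΔE = hc/λ = 1240 / 4050 = 0.3062 eV.
With Z = 1, ΔE = 13.60 × (1/n_f² − 1/n_i²), so 1/n_f² − 1/n_i² = 0.02251.
With n_f = 4: 1/n_i² = 1/16 − 0.02251 = 0.03999, so n_i ≈ 5.00.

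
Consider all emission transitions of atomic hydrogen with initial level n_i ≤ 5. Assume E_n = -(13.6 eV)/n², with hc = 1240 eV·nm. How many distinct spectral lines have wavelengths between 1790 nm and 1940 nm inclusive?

Enumerate all n_i → n_f pairs with 1 ≤ n_f < n_i ≤ 5 and compute λ = 1240 / [13.6·1·(1/n_f² − 1/n_i²)].
Lines falling in [1790, 1940] nm: 4→3 (1876 nm).

1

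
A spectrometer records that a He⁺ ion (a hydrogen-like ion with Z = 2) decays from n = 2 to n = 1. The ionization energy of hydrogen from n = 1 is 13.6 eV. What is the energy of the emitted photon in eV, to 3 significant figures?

40.8 eV

The Bohr energies scale as Z², so for Z = 2: E_n = −54.40/n² eV.
E_2 = −54.40/4 = −13.60 eV and E_1 = −54.40/1 = −54.40 eV.
The photon energy is |E_2 − E_1| = 40.8 eV.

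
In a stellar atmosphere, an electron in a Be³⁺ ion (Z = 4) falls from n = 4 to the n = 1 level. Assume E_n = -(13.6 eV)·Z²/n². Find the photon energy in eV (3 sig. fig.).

The Bohr energies scale as Z², so for Z = 4: E_n = −217.6/n² eV.
E_4 = −217.6/16 = −13.60 eV and E_1 = −217.6/1 = −217.6 eV.
The photon energy is |E_4 − E_1| = 204 eV.

204 eV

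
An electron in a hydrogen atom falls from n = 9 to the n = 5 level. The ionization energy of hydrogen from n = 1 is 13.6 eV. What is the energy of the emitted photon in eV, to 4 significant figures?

E_9 = −13.60/81 = −0.1679 eV and E_5 = −13.60/25 = −0.5440 eV.
The photon energy is |E_9 − E_5| = 0.3761 eV.

0.3761 eV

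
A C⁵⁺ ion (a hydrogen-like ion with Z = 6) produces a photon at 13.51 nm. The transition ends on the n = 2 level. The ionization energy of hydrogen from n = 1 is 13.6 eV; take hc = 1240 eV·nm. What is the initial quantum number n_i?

The photon energy is ΔE = hc/λ = 1240 / 13.51 = 91.78 eV.
With Z = 6, ΔE = 489.6 × (1/n_f² − 1/n_i²), so 1/n_f² − 1/n_i² = 0.1875.
With n_f = 2: 1/n_i² = 1/4 − 0.1875 = 0.06253, so n_i ≈ 4.00.

n_i = 4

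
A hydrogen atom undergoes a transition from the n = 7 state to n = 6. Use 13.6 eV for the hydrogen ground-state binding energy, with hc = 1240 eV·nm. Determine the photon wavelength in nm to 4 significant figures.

12370 nm

ΔE = 13.60 × (1/6² − 1/7²) = 13.60 × 0.007370 = 0.1002 eV.
λ = hc/ΔE = 1240 / 0.1002 = 12370 nm.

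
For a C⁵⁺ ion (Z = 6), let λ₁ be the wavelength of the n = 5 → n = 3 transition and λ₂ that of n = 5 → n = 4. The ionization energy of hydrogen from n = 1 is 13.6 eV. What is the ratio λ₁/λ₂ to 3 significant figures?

λ ∝ 1/ΔE ∝ 1/(1/n_f² − 1/n_i²), and the Z² and hc factors cancel in the ratio.
λ₁/λ₂ = (1/4² − 1/5²)/(1/3² − 1/5²) = 0.02250/0.07111 = 0.316.

0.316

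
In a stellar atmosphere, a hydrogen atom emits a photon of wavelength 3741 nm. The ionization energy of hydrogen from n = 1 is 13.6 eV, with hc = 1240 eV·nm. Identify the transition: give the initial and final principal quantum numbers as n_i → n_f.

n_i = 8, n_f = 5

The photon energy is ΔE = hc/λ = 1240 / 3741 = 0.3315 eV.
With Z = 1, ΔE = 13.60 × (1/n_f² − 1/n_i²), so 1/n_f² − 1/n_i² = 0.02437.
Trying n_f = 5 gives 1/n_i² = 0.01563, i.e. n_i ≈ 8; this pair matches.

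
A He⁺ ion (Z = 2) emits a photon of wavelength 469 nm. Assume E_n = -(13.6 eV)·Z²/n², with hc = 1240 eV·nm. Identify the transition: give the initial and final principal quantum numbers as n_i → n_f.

n_i = 4, n_f = 3

The photon energy is ΔE = hc/λ = 1240 / 469 = 2.644 eV.
With Z = 2, ΔE = 54.40 × (1/n_f² − 1/n_i²), so 1/n_f² − 1/n_i² = 0.04860.
Trying n_f = 3 gives 1/n_i² = 0.06251, i.e. n_i ≈ 4; this pair matches.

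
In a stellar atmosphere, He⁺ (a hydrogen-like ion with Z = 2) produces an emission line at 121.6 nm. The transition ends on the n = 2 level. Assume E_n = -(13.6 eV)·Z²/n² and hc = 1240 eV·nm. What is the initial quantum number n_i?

n_i = 4

The photon energy is ΔE = hc/λ = 1240 / 121.6 = 10.20 eV.
With Z = 2, ΔE = 54.40 × (1/n_f² − 1/n_i²), so 1/n_f² − 1/n_i² = 0.1875.
With n_f = 2: 1/n_i² = 1/4 − 0.1875 = 0.06255, so n_i ≈ 4.00.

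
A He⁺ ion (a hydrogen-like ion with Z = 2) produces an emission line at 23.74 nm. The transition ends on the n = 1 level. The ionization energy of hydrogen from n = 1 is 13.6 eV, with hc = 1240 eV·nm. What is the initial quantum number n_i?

The photon energy is ΔE = hc/λ = 1240 / 23.74 = 52.23 eV.
With Z = 2, ΔE = 54.40 × (1/n_f² − 1/n_i²), so 1/n_f² − 1/n_i² = 0.9602.
With n_f = 1: 1/n_i² = 1/1 − 0.9602 = 0.03984, so n_i ≈ 5.01.

n_i = 5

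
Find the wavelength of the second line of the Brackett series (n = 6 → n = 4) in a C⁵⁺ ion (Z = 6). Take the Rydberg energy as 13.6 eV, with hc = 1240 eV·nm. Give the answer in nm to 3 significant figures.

The Brackett series terminates on n_f = 4; the second line has n_i = 4+2 = 6.
ΔE = 489.6 × (1/4² − 1/6²) = 17.00 eV.
λ = 1240 / 17.00 = 72.9 nm.

72.9 nm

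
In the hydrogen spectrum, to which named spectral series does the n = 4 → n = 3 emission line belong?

Paschen

The series is set by the lower level: n_f = 3 is the Paschen series.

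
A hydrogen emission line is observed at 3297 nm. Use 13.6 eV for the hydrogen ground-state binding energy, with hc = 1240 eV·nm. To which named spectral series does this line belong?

Pfund

ΔE = 1240/3297 = 0.3761 eV.
This matches 13.6 × (1/5² − 1/9²), so n_f = 5: the Pfund series.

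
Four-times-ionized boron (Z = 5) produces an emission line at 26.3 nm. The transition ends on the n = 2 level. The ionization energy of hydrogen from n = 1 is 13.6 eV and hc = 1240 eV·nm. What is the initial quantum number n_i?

n_i = 3

The photon energy is ΔE = hc/λ = 1240 / 26.3 = 47.15 eV.
With Z = 5, ΔE = 340.0 × (1/n_f² − 1/n_i²), so 1/n_f² − 1/n_i² = 0.1387.
With n_f = 2: 1/n_i² = 1/4 − 0.1387 = 0.1113, so n_i ≈ 3.00.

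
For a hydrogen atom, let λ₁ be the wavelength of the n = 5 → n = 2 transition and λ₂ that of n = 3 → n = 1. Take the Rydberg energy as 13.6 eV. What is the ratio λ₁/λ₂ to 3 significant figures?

λ ∝ 1/ΔE ∝ 1/(1/n_f² − 1/n_i²), and the Z² and hc factors cancel in the ratio.
λ₁/λ₂ = (1/1² − 1/3²)/(1/2² − 1/5²) = 0.8889/0.2100 = 4.23.

4.23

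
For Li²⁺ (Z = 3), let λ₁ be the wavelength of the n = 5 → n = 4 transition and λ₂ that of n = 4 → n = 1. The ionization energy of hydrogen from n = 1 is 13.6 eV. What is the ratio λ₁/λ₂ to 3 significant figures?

λ ∝ 1/ΔE ∝ 1/(1/n_f² − 1/n_i²), and the Z² and hc factors cancel in the ratio.
λ₁/λ₂ = (1/1² − 1/4²)/(1/4² − 1/5²) = 0.9375/0.02250 = 41.7.

41.7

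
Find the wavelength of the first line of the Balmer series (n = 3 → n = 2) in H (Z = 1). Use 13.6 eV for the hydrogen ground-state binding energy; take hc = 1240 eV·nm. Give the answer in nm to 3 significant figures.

The Balmer series terminates on n_f = 2; the first line has n_i = 2+1 = 3.
ΔE = 13.60 × (1/2² − 1/3²) = 1.889 eV.
λ = 1240 / 1.889 = 656 nm.

656 nm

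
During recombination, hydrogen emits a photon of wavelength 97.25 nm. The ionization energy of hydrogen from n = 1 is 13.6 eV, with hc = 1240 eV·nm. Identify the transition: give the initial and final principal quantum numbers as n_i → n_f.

n_i = 4, n_f = 1

The photon energy is ΔE = hc/λ = 1240 / 97.25 = 12.75 eV.
With Z = 1, ΔE = 13.60 × (1/n_f² − 1/n_i²), so 1/n_f² − 1/n_i² = 0.9375.
Trying n_f = 1 gives 1/n_i² = 0.06245, i.e. n_i ≈ 4; this pair matches.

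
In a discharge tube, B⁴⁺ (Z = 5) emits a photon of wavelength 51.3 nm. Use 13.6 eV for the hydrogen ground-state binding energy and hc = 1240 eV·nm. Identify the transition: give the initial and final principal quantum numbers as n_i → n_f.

n_i = 5, n_f = 3

The photon energy is ΔE = hc/λ = 1240 / 51.3 = 24.17 eV.
With Z = 5, ΔE = 340.0 × (1/n_f² − 1/n_i²), so 1/n_f² − 1/n_i² = 0.07109.
Trying n_f = 3 gives 1/n_i² = 0.04002, i.e. n_i ≈ 5; this pair matches.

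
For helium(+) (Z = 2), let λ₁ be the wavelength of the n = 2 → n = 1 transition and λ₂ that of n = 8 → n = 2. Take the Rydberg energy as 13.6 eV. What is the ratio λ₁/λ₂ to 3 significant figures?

λ ∝ 1/ΔE ∝ 1/(1/n_f² − 1/n_i²), and the Z² and hc factors cancel in the ratio.
λ₁/λ₂ = (1/2² − 1/8²)/(1/1² − 1/2²) = 0.2344/0.7500 = 0.313.

0.313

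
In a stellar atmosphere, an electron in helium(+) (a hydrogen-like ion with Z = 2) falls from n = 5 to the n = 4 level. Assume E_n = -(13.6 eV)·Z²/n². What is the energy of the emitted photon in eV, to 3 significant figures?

The Bohr energies scale as Z², so for Z = 2: E_n = −54.40/n² eV.
E_5 = −54.40/25 = −2.176 eV and E_4 = −54.40/16 = −3.400 eV.
The photon energy is |E_5 − E_4| = 1.22 eV.

1.22 eV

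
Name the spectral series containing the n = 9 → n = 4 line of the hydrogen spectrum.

Brackett

The series is set by the lower level: n_f = 4 is the Brackett series.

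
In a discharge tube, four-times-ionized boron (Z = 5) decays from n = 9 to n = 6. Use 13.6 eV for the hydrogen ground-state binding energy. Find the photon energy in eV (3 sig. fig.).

5.25 eV

The Bohr energies scale as Z², so for Z = 5: E_n = −340.0/n² eV.
E_9 = −340.0/81 = −4.198 eV and E_6 = −340.0/36 = −9.444 eV.
The photon energy is |E_9 − E_6| = 5.25 eV.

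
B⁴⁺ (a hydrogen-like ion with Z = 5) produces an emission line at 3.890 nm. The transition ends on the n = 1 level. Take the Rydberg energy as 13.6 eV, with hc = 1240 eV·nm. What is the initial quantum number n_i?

n_i = 4

The photon energy is ΔE = hc/λ = 1240 / 3.890 = 318.8 eV.
With Z = 5, ΔE = 340.0 × (1/n_f² − 1/n_i²), so 1/n_f² − 1/n_i² = 0.9375.
With n_f = 1: 1/n_i² = 1/1 − 0.9375 = 0.06245, so n_i ≈ 4.00.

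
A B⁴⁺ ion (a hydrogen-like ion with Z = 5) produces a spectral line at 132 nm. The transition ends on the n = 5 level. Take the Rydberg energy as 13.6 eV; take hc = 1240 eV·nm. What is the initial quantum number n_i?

n_i = 9

The photon energy is ΔE = hc/λ = 1240 / 132 = 9.394 eV.
With Z = 5, ΔE = 340.0 × (1/n_f² − 1/n_i²), so 1/n_f² − 1/n_i² = 0.02763.
With n_f = 5: 1/n_i² = 1/25 − 0.02763 = 0.01237, so n_i ≈ 8.99.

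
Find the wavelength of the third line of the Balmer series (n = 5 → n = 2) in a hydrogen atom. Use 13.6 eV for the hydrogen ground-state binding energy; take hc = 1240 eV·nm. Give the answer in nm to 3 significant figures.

434 nm

The Balmer series terminates on n_f = 2; the third line has n_i = 2+3 = 5.
ΔE = 13.60 × (1/2² − 1/5²) = 2.856 eV.
λ = 1240 / 2.856 = 434 nm.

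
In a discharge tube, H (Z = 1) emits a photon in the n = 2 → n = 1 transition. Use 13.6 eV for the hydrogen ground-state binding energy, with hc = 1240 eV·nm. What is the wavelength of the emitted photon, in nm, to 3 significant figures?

ΔE = 13.60 × (1/1² − 1/2²) = 13.60 × 0.7500 = 10.20 eV.
λ = hc/ΔE = 1240 / 10.20 = 122 nm.

122 nm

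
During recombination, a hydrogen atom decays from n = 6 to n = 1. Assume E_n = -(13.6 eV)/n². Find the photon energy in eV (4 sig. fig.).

E_6 = −13.60/36 = −0.3778 eV and E_1 = −13.60/1 = −13.60 eV.
The photon energy is |E_6 − E_1| = 13.22 eV.

13.22 eV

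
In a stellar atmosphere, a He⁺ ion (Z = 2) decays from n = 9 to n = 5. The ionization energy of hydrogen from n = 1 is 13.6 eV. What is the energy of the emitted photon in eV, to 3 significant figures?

The Bohr energies scale as Z², so for Z = 2: E_n = −54.40/n² eV.
E_9 = −54.40/81 = −0.6716 eV and E_5 = −54.40/25 = −2.176 eV.
The photon energy is |E_9 − E_5| = 1.50 eV.

1.50 eV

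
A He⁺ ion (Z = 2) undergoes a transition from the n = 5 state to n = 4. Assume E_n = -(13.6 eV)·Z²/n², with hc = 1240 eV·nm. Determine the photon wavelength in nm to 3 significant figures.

For Z = 2 the level energies scale as Z², so the effective Rydberg energy is 13.6 × 4 = 54.40 eV.
ΔE = 54.40 × (1/4² − 1/5²) = 54.40 × 0.02250 = 1.224 eV.
λ = hc/ΔE = 1240 / 1.224 = 1010 nm.

1010 nm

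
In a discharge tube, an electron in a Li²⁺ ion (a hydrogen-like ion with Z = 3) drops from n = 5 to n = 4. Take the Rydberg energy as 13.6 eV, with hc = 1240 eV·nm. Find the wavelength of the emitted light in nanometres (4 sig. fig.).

450.3 nm

For Z = 3 the level energies scale as Z², so the effective Rydberg energy is 13.6 × 9 = 122.4 eV.
ΔE = 122.4 × (1/4² − 1/5²) = 122.4 × 0.02250 = 2.754 eV.
λ = hc/ΔE = 1240 / 2.754 = 450.3 nm.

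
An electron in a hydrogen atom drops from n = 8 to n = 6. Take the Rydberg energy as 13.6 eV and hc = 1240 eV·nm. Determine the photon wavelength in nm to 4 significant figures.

7503 nm

ΔE = 13.60 × (1/6² − 1/8²) = 13.60 × 0.01215 = 0.1653 eV.
λ = hc/ΔE = 1240 / 0.1653 = 7503 nm.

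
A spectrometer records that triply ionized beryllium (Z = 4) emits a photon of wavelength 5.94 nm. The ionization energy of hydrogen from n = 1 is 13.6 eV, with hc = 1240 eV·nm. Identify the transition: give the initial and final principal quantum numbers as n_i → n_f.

The photon energy is ΔE = hc/λ = 1240 / 5.94 = 208.8 eV.
With Z = 4, ΔE = 217.6 × (1/n_f² − 1/n_i²), so 1/n_f² − 1/n_i² = 0.9593.
Trying n_f = 1 gives 1/n_i² = 0.04065, i.e. n_i ≈ 5; this pair matches.

n_i = 5, n_f = 1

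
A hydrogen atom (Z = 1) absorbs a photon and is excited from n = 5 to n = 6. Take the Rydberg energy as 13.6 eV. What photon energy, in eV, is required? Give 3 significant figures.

E_6 = −13.60/36 = −0.3778 eV and E_5 = −13.60/25 = −0.5440 eV.
The photon energy is |E_6 − E_5| = 0.166 eV.

0.166 eV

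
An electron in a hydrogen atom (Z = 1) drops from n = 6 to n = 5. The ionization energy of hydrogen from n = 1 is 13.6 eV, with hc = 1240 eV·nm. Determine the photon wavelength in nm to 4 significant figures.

7460 nm

ΔE = 13.60 × (1/5² − 1/6²) = 13.60 × 0.01222 = 0.1662 eV.
λ = hc/ΔE = 1240 / 0.1662 = 7460 nm.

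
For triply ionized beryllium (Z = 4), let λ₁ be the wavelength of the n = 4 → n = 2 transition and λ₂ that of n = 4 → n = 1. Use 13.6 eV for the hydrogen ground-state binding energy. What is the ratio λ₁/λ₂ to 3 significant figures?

λ ∝ 1/ΔE ∝ 1/(1/n_f² − 1/n_i²), and the Z² and hc factors cancel in the ratio.
λ₁/λ₂ = (1/1² − 1/4²)/(1/2² − 1/4²) = 0.9375/0.1875 = 5.00.

5.00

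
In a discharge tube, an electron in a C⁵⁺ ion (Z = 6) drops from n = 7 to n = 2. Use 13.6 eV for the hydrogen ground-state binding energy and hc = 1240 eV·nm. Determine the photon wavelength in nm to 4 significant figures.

11.03 nm

For Z = 6 the level energies scale as Z², so the effective Rydberg energy is 13.6 × 36 = 489.6 eV.
ΔE = 489.6 × (1/2² − 1/7²) = 489.6 × 0.2296 = 112.4 eV.
λ = hc/ΔE = 1240 / 112.4 = 11.03 nm.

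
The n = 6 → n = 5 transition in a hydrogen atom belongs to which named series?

Pfund

The series is set by the lower level: n_f = 5 is the Pfund series.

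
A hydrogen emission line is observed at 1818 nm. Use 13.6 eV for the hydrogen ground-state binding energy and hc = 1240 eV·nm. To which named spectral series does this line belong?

Brackett

ΔE = 1240/1818 = 0.6821 eV.
This matches 13.6 × (1/4² − 1/9²), so n_f = 4: the Brackett series.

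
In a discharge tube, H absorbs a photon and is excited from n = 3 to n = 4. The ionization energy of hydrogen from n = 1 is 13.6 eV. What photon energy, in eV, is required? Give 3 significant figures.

0.661 eV

E_4 = −13.60/16 = −0.8500 eV and E_3 = −13.60/9 = −1.511 eV.
The photon energy is |E_4 − E_3| = 0.661 eV.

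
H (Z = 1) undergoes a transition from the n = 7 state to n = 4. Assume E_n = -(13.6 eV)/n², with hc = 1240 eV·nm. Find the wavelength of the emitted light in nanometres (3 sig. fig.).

ΔE = 13.60 × (1/4² − 1/7²) = 13.60 × 0.04209 = 0.5724 eV.
λ = hc/ΔE = 1240 / 0.5724 = 2170 nm.

2170 nm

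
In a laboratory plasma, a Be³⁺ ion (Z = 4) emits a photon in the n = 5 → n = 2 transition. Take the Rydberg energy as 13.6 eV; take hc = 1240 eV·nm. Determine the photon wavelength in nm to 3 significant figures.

27.1 nm

For Z = 4 the level energies scale as Z², so the effective Rydberg energy is 13.6 × 16 = 217.6 eV.
ΔE = 217.6 × (1/2² − 1/5²) = 217.6 × 0.2100 = 45.70 eV.
λ = hc/ΔE = 1240 / 45.70 = 27.1 nm.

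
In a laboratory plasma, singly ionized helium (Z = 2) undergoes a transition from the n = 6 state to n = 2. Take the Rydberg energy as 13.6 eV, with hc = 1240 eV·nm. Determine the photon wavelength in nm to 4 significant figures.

102.6 nm

For Z = 2 the level energies scale as Z², so the effective Rydberg energy is 13.6 × 4 = 54.40 eV.
ΔE = 54.40 × (1/2² − 1/6²) = 54.40 × 0.2222 = 12.09 eV.
λ = hc/ΔE = 1240 / 12.09 = 102.6 nm.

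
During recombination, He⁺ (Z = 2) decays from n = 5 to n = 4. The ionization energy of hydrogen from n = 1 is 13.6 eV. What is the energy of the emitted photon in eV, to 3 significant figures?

The Bohr energies scale as Z², so for Z = 2: E_n = −54.40/n² eV.
E_5 = −54.40/25 = −2.176 eV and E_4 = −54.40/16 = −3.400 eV.
The photon energy is |E_5 − E_4| = 1.22 eV.

1.22 eV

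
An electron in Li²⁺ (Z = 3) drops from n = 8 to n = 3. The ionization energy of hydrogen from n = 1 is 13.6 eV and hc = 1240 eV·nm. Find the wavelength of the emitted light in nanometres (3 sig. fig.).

For Z = 3 the level energies scale as Z², so the effective Rydberg energy is 13.6 × 9 = 122.4 eV.
ΔE = 122.4 × (1/3² − 1/8²) = 122.4 × 0.09549 = 11.69 eV.
λ = hc/ΔE = 1240 / 11.69 = 106 nm.

106 nm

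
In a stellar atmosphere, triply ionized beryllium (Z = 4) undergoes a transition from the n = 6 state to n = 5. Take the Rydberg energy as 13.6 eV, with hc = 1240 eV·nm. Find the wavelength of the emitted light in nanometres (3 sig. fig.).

466 nm

For Z = 4 the level energies scale as Z², so the effective Rydberg energy is 13.6 × 16 = 217.6 eV.
ΔE = 217.6 × (1/5² − 1/6²) = 217.6 × 0.01222 = 2.660 eV.
λ = hc/ΔE = 1240 / 2.660 = 466 nm.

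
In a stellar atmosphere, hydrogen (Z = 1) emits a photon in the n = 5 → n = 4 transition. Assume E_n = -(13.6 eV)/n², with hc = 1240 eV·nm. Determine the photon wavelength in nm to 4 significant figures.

ΔE = 13.60 × (1/4² − 1/5²) = 13.60 × 0.02250 = 0.3060 eV.
λ = hc/ΔE = 1240 / 0.3060 = 4052 nm.

4052 nm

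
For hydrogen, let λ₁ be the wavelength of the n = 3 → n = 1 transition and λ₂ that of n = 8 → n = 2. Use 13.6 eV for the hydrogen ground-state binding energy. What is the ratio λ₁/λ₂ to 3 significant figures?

0.264

λ ∝ 1/ΔE ∝ 1/(1/n_f² − 1/n_i²), and the Z² and hc factors cancel in the ratio.
λ₁/λ₂ = (1/2² − 1/8²)/(1/1² − 1/3²) = 0.2344/0.8889 = 0.264.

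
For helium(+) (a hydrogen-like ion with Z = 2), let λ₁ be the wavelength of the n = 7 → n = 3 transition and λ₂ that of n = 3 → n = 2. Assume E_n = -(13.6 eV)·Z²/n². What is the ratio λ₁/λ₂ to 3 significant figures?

λ ∝ 1/ΔE ∝ 1/(1/n_f² − 1/n_i²), and the Z² and hc factors cancel in the ratio.
λ₁/λ₂ = (1/2² − 1/3²)/(1/3² − 1/7²) = 0.1389/0.09070 = 1.53.

1.53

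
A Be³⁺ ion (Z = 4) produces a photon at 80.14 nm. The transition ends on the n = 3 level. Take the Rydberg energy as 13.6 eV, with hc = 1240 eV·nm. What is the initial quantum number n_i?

n_i = 5

The photon energy is ΔE = hc/λ = 1240 / 80.14 = 15.47 eV.
With Z = 4, ΔE = 217.6 × (1/n_f² − 1/n_i²), so 1/n_f² − 1/n_i² = 0.07111.
With n_f = 3: 1/n_i² = 1/9 − 0.07111 = 0.04000, so n_i ≈ 5.00.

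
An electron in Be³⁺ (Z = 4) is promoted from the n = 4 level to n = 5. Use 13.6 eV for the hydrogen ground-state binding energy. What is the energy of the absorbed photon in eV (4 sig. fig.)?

The Bohr energies scale as Z², so for Z = 4: E_n = −217.6/n² eV.
E_5 = −217.6/25 = −8.704 eV and E_4 = −217.6/16 = −13.60 eV.
The photon energy is |E_5 − E_4| = 4.896 eV.

4.896 eV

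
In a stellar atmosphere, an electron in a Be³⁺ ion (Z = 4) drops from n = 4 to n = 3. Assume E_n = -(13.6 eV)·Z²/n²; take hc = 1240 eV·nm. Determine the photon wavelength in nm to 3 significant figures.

117 nm

For Z = 4 the level energies scale as Z², so the effective Rydberg energy is 13.6 × 16 = 217.6 eV.
ΔE = 217.6 × (1/3² − 1/4²) = 217.6 × 0.04861 = 10.58 eV.
λ = hc/ΔE = 1240 / 10.58 = 117 nm.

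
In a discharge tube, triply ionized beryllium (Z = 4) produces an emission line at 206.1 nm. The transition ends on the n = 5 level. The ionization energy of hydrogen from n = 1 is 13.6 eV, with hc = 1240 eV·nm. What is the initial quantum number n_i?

The photon energy is ΔE = hc/λ = 1240 / 206.1 = 6.016 eV.
With Z = 4, ΔE = 217.6 × (1/n_f² − 1/n_i²), so 1/n_f² − 1/n_i² = 0.02765.
With n_f = 5: 1/n_i² = 1/25 − 0.02765 = 0.01235, so n_i ≈ 9.00.

n_i = 9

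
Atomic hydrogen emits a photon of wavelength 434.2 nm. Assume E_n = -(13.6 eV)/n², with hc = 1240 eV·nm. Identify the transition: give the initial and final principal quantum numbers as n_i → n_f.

n_i = 5, n_f = 2

The photon energy is ΔE = hc/λ = 1240 / 434.2 = 2.856 eV.
With Z = 1, ΔE = 13.60 × (1/n_f² − 1/n_i²), so 1/n_f² − 1/n_i² = 0.2100.
Trying n_f = 2 gives 1/n_i² = 0.04001, i.e. n_i ≈ 5; this pair matches.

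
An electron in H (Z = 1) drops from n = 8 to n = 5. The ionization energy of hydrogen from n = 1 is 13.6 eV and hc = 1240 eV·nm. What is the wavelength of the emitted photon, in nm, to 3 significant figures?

3740 nm

ΔE = 13.60 × (1/5² − 1/8²) = 13.60 × 0.02438 = 0.3315 eV.
λ = hc/ΔE = 1240 / 0.3315 = 3740 nm.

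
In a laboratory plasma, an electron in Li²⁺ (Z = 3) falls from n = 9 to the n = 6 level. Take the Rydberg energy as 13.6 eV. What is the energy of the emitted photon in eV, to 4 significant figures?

The Bohr energies scale as Z², so for Z = 3: E_n = −122.4/n² eV.
E_9 = −122.4/81 = −1.511 eV and E_6 = −122.4/36 = −3.400 eV.
The photon energy is |E_9 − E_6| = 1.889 eV.

1.889 eV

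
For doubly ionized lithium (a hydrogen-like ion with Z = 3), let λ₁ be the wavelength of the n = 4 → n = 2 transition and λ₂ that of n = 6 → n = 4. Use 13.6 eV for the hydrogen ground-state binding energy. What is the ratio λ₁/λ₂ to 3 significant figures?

λ ∝ 1/ΔE ∝ 1/(1/n_f² − 1/n_i²), and the Z² and hc factors cancel in the ratio.
λ₁/λ₂ = (1/4² − 1/6²)/(1/2² − 1/4²) = 0.03472/0.1875 = 0.185.

0.185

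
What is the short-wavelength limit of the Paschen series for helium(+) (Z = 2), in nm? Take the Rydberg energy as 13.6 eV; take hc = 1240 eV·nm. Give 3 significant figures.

The Paschen series has lower level n_f = 3; the series limit corresponds to n_i → ∞.
ΔE_max = 13.6 × 4 / 3² = 6.044 eV.
λ_min = 1240 / 6.044 = 205 nm.

205 nm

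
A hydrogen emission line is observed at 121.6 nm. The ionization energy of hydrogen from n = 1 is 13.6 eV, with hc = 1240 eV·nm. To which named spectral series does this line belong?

ΔE = 1240/121.6 = 10.20 eV.
This matches 13.6 × (1/1² − 1/2²), so n_f = 1: the Lyman series.

Lyman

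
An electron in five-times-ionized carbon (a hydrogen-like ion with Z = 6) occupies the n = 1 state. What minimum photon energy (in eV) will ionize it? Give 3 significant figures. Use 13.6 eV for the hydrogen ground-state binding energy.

E_n = −13.6 Z²/n² = −489.6/n² eV for Z = 6.
E_1 = −489.6/1 = −490 eV, so ionization (to E = 0) requires 490 eV.

490 eV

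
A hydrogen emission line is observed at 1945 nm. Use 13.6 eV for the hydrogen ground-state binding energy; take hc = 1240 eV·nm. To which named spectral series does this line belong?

Brackett

ΔE = 1240/1945 = 0.6375 eV.
This matches 13.6 × (1/4² − 1/8²), so n_f = 4: the Brackett series.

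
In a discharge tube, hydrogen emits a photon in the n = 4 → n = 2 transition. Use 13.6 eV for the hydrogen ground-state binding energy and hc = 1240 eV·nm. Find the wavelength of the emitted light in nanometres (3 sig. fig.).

ΔE = 13.60 × (1/2² − 1/4²) = 13.60 × 0.1875 = 2.550 eV.
λ = hc/ΔE = 1240 / 2.550 = 486 nm.

486 nm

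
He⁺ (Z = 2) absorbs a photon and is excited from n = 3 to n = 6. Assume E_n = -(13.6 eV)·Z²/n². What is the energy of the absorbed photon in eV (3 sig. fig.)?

4.53 eV

The Bohr energies scale as Z², so for Z = 2: E_n = −54.40/n² eV.
E_6 = −54.40/36 = −1.511 eV and E_3 = −54.40/9 = −6.044 eV.
The photon energy is |E_6 − E_3| = 4.53 eV.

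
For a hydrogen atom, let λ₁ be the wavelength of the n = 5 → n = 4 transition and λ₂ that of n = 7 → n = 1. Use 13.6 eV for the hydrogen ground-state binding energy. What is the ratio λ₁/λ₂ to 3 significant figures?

λ ∝ 1/ΔE ∝ 1/(1/n_f² − 1/n_i²), and the Z² and hc factors cancel in the ratio.
λ₁/λ₂ = (1/1² − 1/7²)/(1/4² − 1/5²) = 0.9796/0.02250 = 43.5.

43.5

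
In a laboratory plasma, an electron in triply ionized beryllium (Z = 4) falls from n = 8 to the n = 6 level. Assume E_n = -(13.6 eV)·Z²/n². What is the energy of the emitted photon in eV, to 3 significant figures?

2.64 eV

The Bohr energies scale as Z², so for Z = 4: E_n = −217.6/n² eV.
E_8 = −217.6/64 = −3.400 eV and E_6 = −217.6/36 = −6.044 eV.
The photon energy is |E_8 − E_6| = 2.64 eV.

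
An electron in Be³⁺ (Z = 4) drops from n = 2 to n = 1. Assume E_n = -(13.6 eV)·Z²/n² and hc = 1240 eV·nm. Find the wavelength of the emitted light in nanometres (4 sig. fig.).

7.598 nm

For Z = 4 the level energies scale as Z², so the effective Rydberg energy is 13.6 × 16 = 217.6 eV.
ΔE = 217.6 × (1/1² − 1/2²) = 217.6 × 0.7500 = 163.2 eV.
λ = hc/ΔE = 1240 / 163.2 = 7.598 nm.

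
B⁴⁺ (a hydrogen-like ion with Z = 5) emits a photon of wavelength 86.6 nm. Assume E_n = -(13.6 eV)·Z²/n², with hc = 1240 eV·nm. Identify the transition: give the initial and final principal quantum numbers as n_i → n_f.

The photon energy is ΔE = hc/λ = 1240 / 86.6 = 14.32 eV.
With Z = 5, ΔE = 340.0 × (1/n_f² − 1/n_i²), so 1/n_f² − 1/n_i² = 0.04211.
Trying n_f = 4 gives 1/n_i² = 0.02039, i.e. n_i ≈ 7; this pair matches.

n_i = 7, n_f = 4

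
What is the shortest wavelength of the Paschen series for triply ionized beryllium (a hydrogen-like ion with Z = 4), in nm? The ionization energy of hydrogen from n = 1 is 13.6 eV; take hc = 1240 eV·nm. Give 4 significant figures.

The Paschen series has lower level n_f = 3; the series limit corresponds to n_i → ∞.
ΔE_max = 13.6 × 16 / 3² = 24.18 eV.
λ_min = 1240 / 24.18 = 51.29 nm.

51.29 nm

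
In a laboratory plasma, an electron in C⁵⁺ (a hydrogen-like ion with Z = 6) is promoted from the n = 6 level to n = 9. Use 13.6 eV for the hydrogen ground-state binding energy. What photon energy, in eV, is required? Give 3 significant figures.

7.56 eV

The Bohr energies scale as Z², so for Z = 6: E_n = −489.6/n² eV.
E_9 = −489.6/81 = −6.044 eV and E_6 = −489.6/36 = −13.60 eV.
The photon energy is |E_9 − E_6| = 7.56 eV.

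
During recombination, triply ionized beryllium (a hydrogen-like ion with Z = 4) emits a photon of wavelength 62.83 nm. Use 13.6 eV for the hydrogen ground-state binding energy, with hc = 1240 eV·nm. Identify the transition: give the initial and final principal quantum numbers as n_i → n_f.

n_i = 7, n_f = 3

The photon energy is ΔE = hc/λ = 1240 / 62.83 = 19.74 eV.
With Z = 4, ΔE = 217.6 × (1/n_f² − 1/n_i²), so 1/n_f² − 1/n_i² = 0.09070.
Trying n_f = 3 gives 1/n_i² = 0.02041, i.e. n_i ≈ 7; this pair matches.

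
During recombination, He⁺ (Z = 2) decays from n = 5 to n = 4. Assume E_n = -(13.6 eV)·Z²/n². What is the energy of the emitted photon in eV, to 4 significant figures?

The Bohr energies scale as Z², so for Z = 2: E_n = −54.40/n² eV.
E_5 = −54.40/25 = −2.176 eV and E_4 = −54.40/16 = −3.400 eV.
The photon energy is |E_5 − E_4| = 1.224 eV.

1.224 eV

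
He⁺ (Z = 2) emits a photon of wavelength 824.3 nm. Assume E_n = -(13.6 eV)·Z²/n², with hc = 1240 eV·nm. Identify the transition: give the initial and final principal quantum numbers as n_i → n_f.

n_i = 9, n_f = 5

The photon energy is ΔE = hc/λ = 1240 / 824.3 = 1.504 eV.
With Z = 2, ΔE = 54.40 × (1/n_f² − 1/n_i²), so 1/n_f² − 1/n_i² = 0.02765.
Trying n_f = 5 gives 1/n_i² = 0.01235, i.e. n_i ≈ 9; this pair matches.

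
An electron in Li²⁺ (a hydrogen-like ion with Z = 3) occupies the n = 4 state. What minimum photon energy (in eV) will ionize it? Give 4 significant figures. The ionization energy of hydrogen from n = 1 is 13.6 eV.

E_n = −13.6 Z²/n² = −122.4/n² eV for Z = 3.
E_4 = −122.4/16 = −7.650 eV, so ionization (to E = 0) requires 7.650 eV.

7.650 eV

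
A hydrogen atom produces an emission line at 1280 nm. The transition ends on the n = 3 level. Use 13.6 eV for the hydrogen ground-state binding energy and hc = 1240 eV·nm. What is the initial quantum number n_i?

n_i = 5

The photon energy is ΔE = hc/λ = 1240 / 1280 = 0.9688 eV.
With Z = 1, ΔE = 13.60 × (1/n_f² − 1/n_i²), so 1/n_f² − 1/n_i² = 0.07123.
With n_f = 3: 1/n_i² = 1/9 − 0.07123 = 0.03988, so n_i ≈ 5.01.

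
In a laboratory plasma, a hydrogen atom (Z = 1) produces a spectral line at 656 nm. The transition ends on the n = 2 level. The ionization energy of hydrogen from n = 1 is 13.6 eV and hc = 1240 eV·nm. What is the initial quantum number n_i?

n_i = 3

The photon energy is ΔE = hc/λ = 1240 / 656 = 1.890 eV.
With Z = 1, ΔE = 13.60 × (1/n_f² − 1/n_i²), so 1/n_f² − 1/n_i² = 0.1390.
With n_f = 2: 1/n_i² = 1/4 − 0.1390 = 0.1110, so n_i ≈ 3.00.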